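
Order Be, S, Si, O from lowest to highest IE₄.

Si, S, O, Be

The fourth ionization energy removes an electron from the +3 ion. For each element: Be³⁺ is already 1 electron into the core; S³⁺ still has 3 valence electrons; Si³⁺ still has 1 valence electron; O³⁺ still has 3 valence electrons.
Pulling an electron out of a noble-gas core costs far more than removing a remaining valence electron, so Be sits at the high end of IE_4.
Valence configurations: S³⁺ [Ne]3s²3p¹, Si³⁺ [Ne]3s¹, O³⁺ [He]2s²2p¹.
Tabulated IE_4 (kJ/mol): Be 21007, S 4556, Si 4356, O 7469.
So the fourth ionization energies run Si < S < O < Be.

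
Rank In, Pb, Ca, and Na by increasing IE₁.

Na < In < Ca < Pb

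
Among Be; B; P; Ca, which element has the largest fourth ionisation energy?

IE_4 is the cost of taking one more electron from the +3 cation: Be³⁺ is already 1 electron into the core; B³⁺ is the bare [He] core; P³⁺ still has 2 valence electrons; Ca³⁺ is already 1 electron into the core.
Breaking into a closed-shell core is much more expensive than removing a leftover valence electron — Ca, Be and B have the largest IE_4 here.
The numbers (kJ/mol): Be 21007, B 25026, P 4964, Ca 6491.
Putting it together, IE_4: P < Ca < Be < B.

B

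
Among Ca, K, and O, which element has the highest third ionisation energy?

O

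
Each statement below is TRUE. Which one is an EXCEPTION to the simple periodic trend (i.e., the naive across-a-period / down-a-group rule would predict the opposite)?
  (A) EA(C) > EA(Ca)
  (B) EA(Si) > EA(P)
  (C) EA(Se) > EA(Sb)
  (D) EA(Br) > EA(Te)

(B)

The general trend: electron affinity increases across a period and decreases down a group.
(A) C (period 2, group 14) vs Ca (period 4, group 2): the stated order agrees with the simple trend.
(B) Si (period 3, group 14) vs P (period 3, group 15): the stated order contradicts the simple trend.
(C) Se (period 4, group 16) vs Sb (period 5, group 15): the stated order agrees with the simple trend.
(D) Br (period 4, group 17) vs Te (period 5, group 16): the stated order agrees with the simple trend.
The exception is (B): adding an electron to P's half-filled 3p³ is unfavourable, so Si (3p²) has the more exothermic EA.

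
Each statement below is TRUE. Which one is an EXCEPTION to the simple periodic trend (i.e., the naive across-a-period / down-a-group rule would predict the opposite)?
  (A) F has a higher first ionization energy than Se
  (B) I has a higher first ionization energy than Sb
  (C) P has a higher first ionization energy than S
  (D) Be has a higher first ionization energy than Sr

The general trend: first ionization energy increases across a period and decreases down a group.
(A) F (period 2, group 17) vs Se (period 4, group 16): the stated order agrees with the simple trend.
(B) I (period 5, group 17) vs Sb (period 5, group 15): the stated order agrees with the simple trend.
(C) P (period 3, group 15) vs S (period 3, group 16): the stated order contradicts the simple trend.
(D) Be (period 2, group 2) vs Sr (period 5, group 2): the stated order agrees with the simple trend.
The exception is (C): S (3p⁴) ionizes more easily than half-filled P (3p³) because the paired 3p electron in S is pushed out by e⁻–e⁻ repulsion.

(C)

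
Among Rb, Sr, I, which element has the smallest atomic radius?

Rb is in period 5, group 1; Sr is in period 5, group 2; I is in period 5, group 17.
Moving right in a period, electrons are added to the same shell under a stronger nuclear pull, so atoms get smaller; moving down, a new shell is opened and atoms get larger.
All lie in period 5, so atomic radius increases right to left.
The smallest atomic radius among these belongs to I.

I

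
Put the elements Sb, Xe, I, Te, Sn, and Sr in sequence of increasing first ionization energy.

Sr, Sn, Sb, Te, I, Xe

Sr is in period 5, group 2; Sn is in period 5, group 14; Sb is in period 5, group 15; Te is in period 5, group 16; I is in period 5, group 17; Xe is in period 5, group 18.
First ionization energy rises across a period (greater Z_eff holds electrons more tightly) and falls down a group (valence electrons are farther from the nucleus).
All lie in period 5, so first ionization energy increases left to right.
So from lowest to highest: Sr < Sn < Sb < Te < I < Xe.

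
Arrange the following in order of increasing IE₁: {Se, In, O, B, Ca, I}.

In < Ca < B < Se < I < O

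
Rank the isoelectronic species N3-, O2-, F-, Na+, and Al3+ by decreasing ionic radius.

All of these have 10 electrons, so size is governed by nuclear charge alone: the more protons, the stronger the pull on the same electron cloud, and the smaller the ion.
Nuclear charges: Al3+ (Z=13), Na+ (Z=11), F- (Z=9), O2- (Z=8), N3- (Z=7).
Largest to smallest: N3- > O2- > F- > Na+ > Al3+.

N3-, O2-, F-, Na+, Al3+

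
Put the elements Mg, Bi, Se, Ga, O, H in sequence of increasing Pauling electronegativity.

Mg, Ga, Bi, H, Se, O

H is in period 1, group 1; O is in period 2, group 16; Mg is in period 3, group 2; Ga is in period 4, group 13; Se is in period 4, group 16; Bi is in period 6, group 15.
Smaller atoms with higher effective nuclear charge are more electronegative.
These span different periods and groups, so the two trends combine.
Ga > Mg: period and group pull opposite ways; the across-period shift dominates (1.81 vs 1.31).
Bi > Ga: period and group pull opposite ways; the across-period shift dominates (2.02 vs 1.81).
H > Bi: the two effects oppose for this pair; the down-group effect wins (2.20 vs 2.02).
Se > H: the two effects oppose for this pair; the across-period effect wins (2.55 vs 2.20).
O > Se: they share group 16; the group trend gives O the larger value.
Approximate values (Pauling): H 2.20, O 3.44, Mg 1.31, Ga 1.81, Se 2.55, Bi 2.02.
So from lowest to highest: Mg < Ga < Bi < H < Se < O.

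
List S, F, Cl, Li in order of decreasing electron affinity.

Li is in period 2, group 1; F is in period 2, group 17; S is in period 3, group 16; Cl is in period 3, group 17.
Adding an electron releases more energy for atoms nearer the top right (short of the noble gases).
Neither a single period nor a single group — weigh both effects.
S > Li: the two effects oppose for this pair; the across-period effect wins (200 vs 60 kJ/mol).
F > S: both effects reinforce here, so F is clearly the higher of the two.
Cl > F: this pair runs against the simple trend — see the exception note.
Note the exception: Cl has a higher electron affinity than F, contrary to the simple trend — F's small 2p subshell makes the incoming electron feel strong e⁻–e⁻ repulsion, so Cl actually releases more energy on gaining an electron.
Approximate values (kJ/mol): Li 60, F 328, S 200, Cl 349.
So from highest to lowest: Cl > F > S > Li.

Cl, F, S, Li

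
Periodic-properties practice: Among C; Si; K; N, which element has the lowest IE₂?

Si

The second ionization energy removes an electron from the +1 ion. For each element: C⁺ still has 3 valence electrons; Si⁺ still has 3 valence electrons; K⁺ is the bare [Ar] core; N⁺ still has 4 valence electrons.
Core electrons are held far more tightly than valence electrons, so K tops the IE_2 order.
Valence configurations: C⁺ [He]2s²2p¹, Si⁺ [Ne]3s²3p¹, N⁺ [He]2s²2p².
Tabulated IE_2 (kJ/mol): C 2353, Si 1577, K 3052, N 2856.
Overall IE_2 order: Si < C < N < K.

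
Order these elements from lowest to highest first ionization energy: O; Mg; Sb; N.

First ionization energy rises across a period (greater Z_eff holds electrons more tightly) and falls down a group (valence electrons are farther from the nucleus).
Neither a single period nor a single group — weigh both effects.
Sb > Mg: period and group pull opposite ways; the across-period shift dominates (831 vs 738 kJ/mol).
O > Sb: both effects reinforce here, so O is clearly the higher of the two.
N > O: this pair runs against the simple trend — see the exception note.
Note the exception: N has a higher first ionization energy than O, contrary to the simple trend — pairing an electron in O's 2p⁴ costs repulsion energy, so O ionizes more easily than half-filled N (2p³).
For reference (kJ/mol): N 1402, O 1314, Mg 738, Sb 831.
So from lowest to highest: Mg < Sb < O < N.

Mg < Sb < O < N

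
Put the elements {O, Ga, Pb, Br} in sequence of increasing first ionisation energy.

Ga < Pb < Br < O

O is in period 2, group 16; Ga is in period 4, group 13; Br is in period 4, group 17; Pb is in period 6, group 14.
Across a period the outer electron is held more tightly (higher IE₁); down a group it sits in a higher shell, more shielded, and comes off more easily.
Here both period and group differ, so the two effects have to be weighed against each other.
Pb > Ga: period and group pull opposite ways; the across-period shift dominates (716 vs 579 kJ/mol).
Br > Pb: relative to Pb, both the across-period and down-group shifts push Br's first ionization energy up.
O > Br: the two effects oppose for this pair; the down-group effect wins (1314 vs 1140 kJ/mol).
Approximate values (kJ/mol): O 1314, Ga 579, Br 1140, Pb 716.
So from lowest to highest: Ga < Pb < Br < O.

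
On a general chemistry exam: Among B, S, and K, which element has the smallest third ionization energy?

IE_3 is the cost of taking one more electron from the +2 cation: B²⁺ still has 1 valence electron; S²⁺ still has 4 valence electrons; K²⁺ is already 1 electron into the core.
Core electrons are held far more tightly than valence electrons, so K tops the IE_3 order.
Valence configurations: B²⁺ [He]2s¹, S²⁺ [Ne]3s²3p².
Tabulated IE_3 (kJ/mol): B 3660, S 3357, K 4420.
Hence IE_3: S < B < K.

S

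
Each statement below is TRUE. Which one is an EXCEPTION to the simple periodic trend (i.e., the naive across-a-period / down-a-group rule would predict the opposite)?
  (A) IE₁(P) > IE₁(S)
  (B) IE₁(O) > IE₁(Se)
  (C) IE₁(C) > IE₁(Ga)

(A)

The general trend: first ionization energy increases across a period and decreases down a group.
(A) P (period 3, group 15) vs S (period 3, group 16): the stated order contradicts the simple trend.
(B) O (period 2, group 16) vs Se (period 4, group 16): the stated order agrees with the simple trend.
(C) C (period 2, group 14) vs Ga (period 4, group 13): the stated order agrees with the simple trend.
The exception is (A): S (3p⁴) ionizes more easily than half-filled P (3p³) because the paired 3p electron in S is pushed out by e⁻–e⁻ repulsion.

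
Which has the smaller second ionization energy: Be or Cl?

After 1 electron has been removed, what remains? Be⁺ still has 1 valence electron; Cl⁺ still has 6 valence electrons.
All are still removing valence electrons, so compare the +1 ions as you would atoms: IE_2 generally rises across a period (higher Z_eff) and falls down a group (larger shell), subject to the usual subshell exceptions.
Valence configurations: Be⁺ [He]2s¹, Cl⁺ [Ne]3s²3p⁴.
Tabulated IE_2 (kJ/mol): Be 1757, Cl 2298.
Overall IE_2 order: Be < Cl.

Be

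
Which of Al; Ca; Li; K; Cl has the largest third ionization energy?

The third ionization energy removes an electron from the +2 ion. For each element: Al²⁺ still has 1 valence electron; Ca²⁺ is the bare [Ar] core; Li²⁺ is already 1 electron into the core; K²⁺ is already 1 electron into the core; Cl²⁺ still has 5 valence electrons.
Breaking into a closed-shell core is much more expensive than removing a leftover valence electron — K, Ca and Li have the largest IE_3 here.
Valence configurations: Al²⁺ [Ne]3s¹, Cl²⁺ [Ne]3s²3p³.
Approximate IE_3 values (kJ/mol): Al 2745, Ca 4912, Li 11815, K 4420, Cl 3822.
Putting it together, IE_3: Al < Cl < K < Ca < Li.

Li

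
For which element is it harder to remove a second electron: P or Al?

The second ionization energy removes an electron from the +1 ion. For each element: P⁺ still has 4 valence electrons; Al⁺ still has 2 valence electrons.
All are still removing valence electrons, so compare the +1 ions as you would atoms: IE_2 generally rises across a period (higher Z_eff) and falls down a group (larger shell), subject to the usual subshell exceptions.
Valence configurations: P⁺ [Ne]3s²3p², Al⁺ [Ne]3s².
The numbers (kJ/mol): P 1907, Al 1817.
So the second ionization energies run Al < P.

P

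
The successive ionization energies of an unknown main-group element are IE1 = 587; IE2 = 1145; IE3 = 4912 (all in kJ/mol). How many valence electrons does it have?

2

Look for the largest jump between consecutive ionization energies: IE3/IE2 ≈ 4.3, far larger than any earlier ratio.
That jump marks the point where a core electron is being removed. So the atom has 2 valence electrons.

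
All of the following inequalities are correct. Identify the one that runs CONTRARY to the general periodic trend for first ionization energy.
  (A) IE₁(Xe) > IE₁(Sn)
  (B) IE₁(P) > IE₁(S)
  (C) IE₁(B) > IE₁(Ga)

(B)

The general trend: first ionization energy increases across a period and decreases down a group.
(A) Xe (period 5, group 18) vs Sn (period 5, group 14): the stated order agrees with the simple trend.
(B) P (period 3, group 15) vs S (period 3, group 16): the stated order contradicts the simple trend.
(C) B (period 2, group 13) vs Ga (period 4, group 13): the stated order agrees with the simple trend.
The exception is (B): S (3p⁴) ionizes more easily than half-filled P (3p³) because the paired 3p electron in S is pushed out by e⁻–e⁻ repulsion.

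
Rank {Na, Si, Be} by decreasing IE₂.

Na > Be > Si

Consider each +1 ion: Na⁺ is the bare [Ne] core; Si⁺ still has 3 valence electrons; Be⁺ still has 1 valence electron.
Breaking into a closed-shell core is much more expensive than removing a leftover valence electron — Na has the largest IE_2 here.
Valence configurations: Si⁺ [Ne]3s²3p¹, Be⁺ [He]2s¹.
The numbers (kJ/mol): Na 4562, Si 1577, Be 1757.
Hence IE_2: Si < Be < Na.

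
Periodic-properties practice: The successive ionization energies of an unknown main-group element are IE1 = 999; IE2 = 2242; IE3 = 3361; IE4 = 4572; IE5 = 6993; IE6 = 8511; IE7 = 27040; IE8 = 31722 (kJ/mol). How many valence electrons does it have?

6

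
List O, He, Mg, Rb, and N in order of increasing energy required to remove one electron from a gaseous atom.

First ionization energy rises across a period (greater Z_eff holds electrons more tightly) and falls down a group (valence electrons are farther from the nucleus).
Neither a single period nor a single group — weigh both effects.
Mg > Rb: both effects reinforce here, so Mg is clearly the higher of the two.
O > Mg: relative to Mg, both the across-period and down-group shifts push O's first ionization energy up.
N > O: this pair runs against the simple trend — see the exception note.
He > N: both effects reinforce here, so He is clearly the higher of the two.
Note the exception: N has a higher first ionization energy than O, contrary to the simple trend — pairing an electron in O's 2p⁴ costs repulsion energy, so O ionizes more easily than half-filled N (2p³).
Approximate values (kJ/mol): He 2372, N 1402, O 1314, Mg 738, Rb 403.
So from lowest to highest: Rb < Mg < O < N < He.

Rb < Mg < O < N < He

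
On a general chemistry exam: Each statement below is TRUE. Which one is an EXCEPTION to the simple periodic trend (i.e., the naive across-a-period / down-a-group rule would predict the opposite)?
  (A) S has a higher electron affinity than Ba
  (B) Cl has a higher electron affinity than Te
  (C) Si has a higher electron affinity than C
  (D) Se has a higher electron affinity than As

The general trend: electron affinity increases across a period and decreases down a group.
(A) S (period 3, group 16) vs Ba (period 6, group 2): the stated order agrees with the simple trend.
(B) Cl (period 3, group 17) vs Te (period 5, group 16): the stated order agrees with the simple trend.
(C) Si (period 3, group 14) vs C (period 2, group 14): the stated order contradicts the simple trend.
(D) Se (period 4, group 16) vs As (period 4, group 15): the stated order agrees with the simple trend.
The exception is (C): Si's larger, more diffuse 3p orbitals accept an added electron slightly more readily than C's compact 2p.

(C)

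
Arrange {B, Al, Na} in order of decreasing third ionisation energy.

Na > B > Al

After 2 electrons have been removed, what remains? B²⁺ still has 1 valence electron; Al²⁺ still has 1 valence electron; Na²⁺ is already 1 electron into the core.
Breaking into a closed-shell core is much more expensive than removing a leftover valence electron — Na has the largest IE_3 here.
Valence configurations: B²⁺ [He]2s¹, Al²⁺ [Ne]3s¹.
Approximate IE_3 values (kJ/mol): B 3660, Al 2745, Na 6910.
Overall IE_3 order: Al < B < Na.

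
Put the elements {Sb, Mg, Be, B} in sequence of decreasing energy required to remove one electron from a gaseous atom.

Be is in period 2, group 2; B is in period 2, group 13; Mg is in period 3, group 2; Sb is in period 5, group 15.
Removing the outermost electron gets harder across a period and easier down a group.
These span different periods and groups, so the two trends combine.
B > Mg: both effects reinforce here, so B is clearly the higher of the two.
Sb > B: the two effects oppose for this pair; the across-period effect wins (831 vs 801 kJ/mol).
Be > Sb: the two effects oppose for this pair; the down-group effect wins (900 vs 831 kJ/mol).
Note the exception: Be has a higher first ionization energy than B, contrary to the simple trend — removing B's lone 2p electron is easier than breaking Be's filled 2s².
Tabulated first ionization energy (kJ/mol): Be 900, B 801, Mg 738, Sb 831.
So from highest to lowest: Be > Sb > B > Mg.

Be > Sb > B > Mg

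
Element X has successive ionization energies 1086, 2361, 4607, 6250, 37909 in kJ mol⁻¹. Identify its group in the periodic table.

Look for the largest jump between consecutive ionization energies: IE5/IE4 ≈ 6.1, far larger than any earlier ratio.
That jump marks the point where a core electron is being removed. So the atom has 4 valence electrons.
A main-group element with 4 valence electrons is in group 14.

Group 14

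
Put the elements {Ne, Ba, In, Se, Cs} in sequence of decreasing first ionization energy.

Ne, Se, In, Ba, Cs

Removing the outermost electron gets harder across a period and easier down a group.
Here both period and group differ, so the two effects have to be weighed against each other.
Ba > Cs: Ba lies to the right of Cs in period 6, so the across-period effect alone puts Ba higher.
In > Ba: relative to Ba, both the across-period and down-group shifts push In's first ionization energy up.
Se > In: both effects reinforce here, so Se is clearly the higher of the two.
Ne > Se: both effects reinforce here, so Ne is clearly the higher of the two.
Tabulated first ionization energy (kJ/mol): Ne 2081, Se 941, In 558, Cs 376, Ba 503.
So from highest to lowest: Ne > Se > In > Ba > Cs.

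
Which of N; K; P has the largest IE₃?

Consider each +2 ion: N²⁺ still has 3 valence electrons; K²⁺ is already 1 electron into the core; P²⁺ still has 3 valence electrons.
Usually core removal costs more than valence removal, but here the competition is close: a tightly held n=2 valence electron can cost more to remove than an n=3 core electron, so the actual values have to decide it.
Valence configurations: N²⁺ [He]2s²2p¹, P²⁺ [Ne]3s²3p¹.
Tabulated IE_3 (kJ/mol): N 4578, K 4420, P 2914.
Overall IE_3 order: P < K < N.

N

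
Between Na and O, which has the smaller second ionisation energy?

O

IE_2 is the cost of taking one more electron from the +1 cation: Na⁺ is the bare [Ne] core; O⁺ still has 5 valence electrons.
Pulling an electron out of a noble-gas core costs far more than removing a remaining valence electron, so Na sits at the high end of IE_2.
Tabulated IE_2 (kJ/mol): Na 4562, O 3388.
Hence IE_2: O < Na.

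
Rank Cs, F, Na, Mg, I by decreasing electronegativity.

F is in period 2, group 17; Na is in period 3, group 1; Mg is in period 3, group 2; I is in period 5, group 17; Cs is in period 6, group 1.
Electronegativity increases across a period and decreases down a group, tracking effective nuclear charge and atomic size.
Neither a single period nor a single group — weigh both effects.
Na > Cs: they share group 1; the group trend gives Na the larger value.
Mg > Na: both are in period 3; the period trend gives Mg the larger value.
I > Mg: the two effects oppose for this pair; the across-period effect wins (2.66 vs 1.31).
F > I: F sits above I in group 17, so the down-group effect alone puts F higher.
Tabulated electronegativity (Pauling): F 3.98, Na 0.93, Mg 1.31, I 2.66, Cs 0.79.
So from highest to lowest: F > I > Mg > Na > Cs.

F > I > Mg > Na > Cs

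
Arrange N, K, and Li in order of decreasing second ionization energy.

Li, K, N

The second ionization energy removes an electron from the +1 ion. For each element: N⁺ still has 4 valence electrons; K⁺ is the bare [Ar] core; Li⁺ is the bare [He] core.
Core electrons are held far more tightly than valence electrons, so K and Li top the IE_2 order.
Tabulated IE_2 (kJ/mol): N 2856, K 3052, Li 7298.
Putting it together, IE_2: N < K < Li.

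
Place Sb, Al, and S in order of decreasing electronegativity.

EN rises left→right (higher Z_eff, smaller atoms) and falls top→bottom (larger, more shielded atoms).
Neither a single period nor a single group — weigh both effects.
Sb > Al: the two effects oppose for this pair; the across-period effect wins (2.05 vs 1.61).
S > Sb: relative to Sb, both the across-period and down-group shifts push S's electronegativity up.
Tabulated electronegativity (Pauling): Al 1.61, S 2.58, Sb 2.05.
So from highest to lowest: S > Sb > Al.

S, Sb, Al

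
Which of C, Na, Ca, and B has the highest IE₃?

Na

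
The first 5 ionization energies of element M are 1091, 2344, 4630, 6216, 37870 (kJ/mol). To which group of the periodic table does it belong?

Group 14

Look for the largest jump between consecutive ionization energies: IE5/IE4 ≈ 6.1, far larger than any earlier ratio.
That jump marks the point where a core electron is being removed. So the atom has 4 valence electrons.
A main-group element with 4 valence electrons is in group 14.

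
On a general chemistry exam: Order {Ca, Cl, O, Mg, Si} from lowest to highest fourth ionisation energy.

IE_4 is the cost of taking one more electron from the +3 cation: Ca³⁺ is already 1 electron into the core; Cl³⁺ still has 4 valence electrons; O³⁺ still has 3 valence electrons; Mg³⁺ is already 1 electron into the core; Si³⁺ still has 1 valence electron.
Usually core removal costs more than valence removal, but here the competition is close: a tightly held n=2 valence electron can cost more to remove than an n=3 core electron, so the actual values have to decide it.
Valence configurations: Cl³⁺ [Ne]3s²3p², O³⁺ [He]2s²2p¹, Si³⁺ [Ne]3s¹.
Approximate IE_4 values (kJ/mol): Ca 6491, Cl 5159, O 7469, Mg 10543, Si 4356.
Hence IE_4: Si < Cl < Ca < O < Mg.

Si < Cl < Ca < O < Mg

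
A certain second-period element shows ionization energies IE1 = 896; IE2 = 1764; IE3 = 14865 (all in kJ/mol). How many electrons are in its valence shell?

2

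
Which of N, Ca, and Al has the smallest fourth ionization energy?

Ca

Consider each +3 ion: N³⁺ still has 2 valence electrons; Ca³⁺ is already 1 electron into the core; Al³⁺ is the bare [Ne] core.
Usually core removal costs more than valence removal, but here the competition is close: a tightly held n=2 valence electron can cost more to remove than an n=3 core electron, so the actual values have to decide it.
The numbers (kJ/mol): N 7475, Ca 6491, Al 11577.
Putting it together, IE_4: Ca < N < Al.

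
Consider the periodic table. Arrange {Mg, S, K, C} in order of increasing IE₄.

S < K < C < Mg

Consider each +3 ion: Mg³⁺ is already 1 electron into the core; S³⁺ still has 3 valence electrons; K³⁺ is already 2 electrons into the core; C³⁺ still has 1 valence electron.
Usually core removal costs more than valence removal, but here the competition is close: a tightly held n=2 valence electron can cost more to remove than an n=3 core electron, so the actual values have to decide it.
Valence configurations: S³⁺ [Ne]3s²3p¹, C³⁺ [He]2s¹.
The numbers (kJ/mol): Mg 10543, S 4556, K 5877, C 6223.
So the fourth ionization energies run S < K < C < Mg.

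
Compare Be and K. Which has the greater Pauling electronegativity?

Be

Be is in period 2, group 2; K is in period 4, group 1.
Atoms toward the upper right of the periodic table pull bonding electrons most strongly.
Neither a single period nor a single group — weigh both effects.
Be > K: relative to K, both the across-period and down-group shifts push Be's electronegativity up.
For reference (Pauling): Be 1.57, K 0.82.
So Be has the greater Pauling electronegativity (Be > K).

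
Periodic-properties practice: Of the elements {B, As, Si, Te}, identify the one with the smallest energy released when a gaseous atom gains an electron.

B is in period 2, group 13; Si is in period 3, group 14; As is in period 4, group 15; Te is in period 5, group 16.
Adding an electron releases more energy for atoms nearer the top right (short of the noble gases).
These sit on a diagonal, where the across-period and down-group effects partly cancel.
As > B: the two effects oppose for this pair; the across-period effect wins (78 vs 27 kJ/mol).
Si > As: the two effects oppose for this pair; the down-group effect wins (134 vs 78 kJ/mol).
Te > Si: the two effects oppose for this pair; the across-period effect wins (190 vs 134 kJ/mol).
Approximate values (kJ/mol): B 27, Si 134, As 78, Te 190.
The smallest energy released when a gaseous atom gains an electron among these belongs to B.

B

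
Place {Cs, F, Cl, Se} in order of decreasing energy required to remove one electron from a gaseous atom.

Across a period the outer electron is held more tightly (higher IE₁); down a group it sits in a higher shell, more shielded, and comes off more easily.
These span different periods and groups, so the two trends combine.
Se > Cs: both effects reinforce here, so Se is clearly the higher of the two.
Cl > Se: both effects reinforce here, so Cl is clearly the higher of the two.
F > Cl: they share group 17; the group trend gives F the larger value.
Tabulated first ionization energy (kJ/mol): F 1681, Cl 1251, Se 941, Cs 376.
So from highest to lowest: F > Cl > Se > Cs.

F > Cl > Se > Cs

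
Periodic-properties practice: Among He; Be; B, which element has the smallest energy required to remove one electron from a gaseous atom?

B

He is in period 1, group 18; Be is in period 2, group 2; B is in period 2, group 13.
IE₁ increases left→right with effective nuclear charge and decreases top→bottom as the valence shell moves farther out.
Neither a single period nor a single group — weigh both effects.
Be > B: this pair runs against the simple trend — see the exception note.
He > Be: both effects reinforce here, so He is clearly the higher of the two.
Note the exception: Be has a higher first ionization energy than B, contrary to the simple trend — removing B's lone 2p electron is easier than breaking Be's filled 2s².
Approximate values (kJ/mol): He 2372, Be 900, B 801.
The smallest energy required to remove one electron from a gaseous atom among these belongs to B.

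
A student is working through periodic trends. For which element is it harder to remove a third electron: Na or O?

After 2 electrons have been removed, what remains? Na²⁺ is already 1 electron into the core; O²⁺ still has 4 valence electrons.
Core electrons are held far more tightly than valence electrons, so Na tops the IE_3 order.
The numbers (kJ/mol): Na 6910, O 5300.
So the third ionization energies run O < Na.

Na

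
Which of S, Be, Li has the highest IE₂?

Li

Consider each +1 ion: S⁺ still has 5 valence electrons; Be⁺ still has 1 valence electron; Li⁺ is the bare [He] core.
Core electrons are held far more tightly than valence electrons, so Li tops the IE_2 order.
Valence configurations: S⁺ [Ne]3s²3p³, Be⁺ [He]2s¹.
The numbers (kJ/mol): S 2252, Be 1757, Li 7298.
Overall IE_2 order: Be < S < Li.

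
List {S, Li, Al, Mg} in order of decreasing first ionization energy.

Removing the outermost electron gets harder across a period and easier down a group.
Here both period and group differ, so the two effects have to be weighed against each other.
Al > Li: the two effects oppose for this pair; the across-period effect wins (578 vs 520 kJ/mol).
Mg > Al: this pair runs against the simple trend — see the exception note.
S > Mg: S lies to the right of Mg in period 3, so the across-period effect alone puts S higher.
Note the exception: Mg has a higher first ionization energy than Al, contrary to the simple trend — Al's single 3p electron is easier to remove than one from Mg's filled 3s².
For reference (kJ/mol): Li 520, Mg 738, Al 578, S 1000.
So from highest to lowest: S > Mg > Al > Li.

S > Mg > Al > Li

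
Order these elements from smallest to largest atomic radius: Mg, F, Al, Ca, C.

C is in period 2, group 14; F is in period 2, group 17; Mg is in period 3, group 2; Al is in period 3, group 13; Ca is in period 4, group 2.
Moving right in a period, electrons are added to the same shell under a stronger nuclear pull, so atoms get smaller; moving down, a new shell is opened and atoms get larger.
These span different periods and groups, so the two trends combine.
C > F: both are in period 2; the period trend gives C the larger value.
Al > C: both effects reinforce here, so Al is clearly the larger of the two.
Mg > Al: Mg lies to the left of Al in period 3, so the across-period effect alone puts Mg larger.
Ca > Mg: Ca sits below Mg in group 2, so the down-group effect alone puts Ca larger.
Approximate values (pm): C 75, F 64, Mg 139, Al 126, Ca 171.
So from smallest to largest: F < C < Al < Mg < Ca.

F, C, Al, Mg, Ca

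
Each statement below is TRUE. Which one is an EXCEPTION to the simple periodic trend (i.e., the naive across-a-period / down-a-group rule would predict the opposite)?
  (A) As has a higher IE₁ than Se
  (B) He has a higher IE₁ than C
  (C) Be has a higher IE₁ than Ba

(A)

The general trend: IE₁ increases across a period and decreases down a group.
(A) As (period 4, group 15) vs Se (period 4, group 16): the stated order contradicts the simple trend.
(B) He (period 1, group 18) vs C (period 2, group 14): the stated order agrees with the simple trend.
(C) Be (period 2, group 2) vs Ba (period 6, group 2): the stated order agrees with the simple trend.
The exception is (A): Se (4p⁴) ionizes more easily than half-filled As (4p³).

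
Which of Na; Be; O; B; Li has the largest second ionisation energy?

After 1 electron has been removed, what remains? Na⁺ is the bare [Ne] core; Be⁺ still has 1 valence electron; O⁺ still has 5 valence electrons; B⁺ still has 2 valence electrons; Li⁺ is the bare [He] core.
Breaking into a closed-shell core is much more expensive than removing a leftover valence electron — Na and Li have the largest IE_2 here.
Valence configurations: Be⁺ [He]2s¹, O⁺ [He]2s²2p³, B⁺ [He]2s².
Tabulated IE_2 (kJ/mol): Na 4562, Be 1757, O 3388, B 2427, Li 7298.
So the second ionization energies run Be < B < O < Na < Li.

Li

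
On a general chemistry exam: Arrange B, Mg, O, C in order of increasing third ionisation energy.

The third ionization energy removes an electron from the +2 ion. For each element: B²⁺ still has 1 valence electron; Mg²⁺ is the bare [Ne] core; O²⁺ still has 4 valence electrons; C²⁺ still has 2 valence electrons.
Pulling an electron out of a noble-gas core costs far more than removing a remaining valence electron, so Mg sits at the high end of IE_3.
Valence configurations: B²⁺ [He]2s¹, O²⁺ [He]2s²2p², C²⁺ [He]2s².
The numbers (kJ/mol): B 3660, Mg 7733, O 5300, C 4620.
Putting it together, IE_3: B < C < O < Mg.

B < C < O < Mg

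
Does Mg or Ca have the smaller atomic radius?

Mg is in period 3, group 2; Ca is in period 4, group 2.
Across a period the added protons contract the valence shell; down a group each new principal shell makes the atom larger.
All are in group 2, so atomic radius increases down the group.
So Mg has the smaller atomic radius (Mg < Ca).

Mg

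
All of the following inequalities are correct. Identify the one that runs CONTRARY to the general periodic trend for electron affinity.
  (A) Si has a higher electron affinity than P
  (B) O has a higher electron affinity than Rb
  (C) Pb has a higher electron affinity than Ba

(A)

The general trend: electron affinity increases across a period and decreases down a group.
(A) Si (period 3, group 14) vs P (period 3, group 15): the stated order contradicts the simple trend.
(B) O (period 2, group 16) vs Rb (period 5, group 1): the stated order agrees with the simple trend.
(C) Pb (period 6, group 14) vs Ba (period 6, group 2): the stated order agrees with the simple trend.
The exception is (A): adding an electron to P's half-filled 3p³ is unfavourable, so Si (3p²) has the more exothermic EA.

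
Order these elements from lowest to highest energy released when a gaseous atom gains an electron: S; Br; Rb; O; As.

Electron affinity generally becomes more exothermic across a period toward the halogens and less exothermic down a group.
These span different periods and groups, so the two trends combine.
As > Rb: both effects reinforce here, so As is clearly the higher of the two.
O > As: relative to As, both the across-period and down-group shifts push O's electron affinity up.
S > O: this pair runs against the simple trend — see the exception note.
Br > S: the two effects oppose for this pair; the across-period effect wins (325 vs 200 kJ/mol).
Note the exception: S has a higher electron affinity than O, contrary to the simple trend — the compact 2p subshell of O repels the added electron more than S's larger 3p does.
Tabulated electron affinity (kJ/mol): O 141, S 200, As 78, Br 325, Rb 47.
So from lowest to highest: Rb < As < O < S < Br.

Rb, As, O, S, Br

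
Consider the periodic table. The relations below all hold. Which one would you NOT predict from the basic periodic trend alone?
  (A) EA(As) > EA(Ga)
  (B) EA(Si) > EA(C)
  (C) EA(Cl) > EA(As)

(B)

The general trend: electron affinity increases across a period and decreases down a group.
(A) As (period 4, group 15) vs Ga (period 4, group 13): the stated order agrees with the simple trend.
(B) Si (period 3, group 14) vs C (period 2, group 14): the stated order contradicts the simple trend.
(C) Cl (period 3, group 17) vs As (period 4, group 15): the stated order agrees with the simple trend.
The exception is (B): Si's larger, more diffuse 3p orbitals accept an added electron slightly more readily than C's compact 2p.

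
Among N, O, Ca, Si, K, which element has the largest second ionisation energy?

O

The second ionization energy removes an electron from the +1 ion. For each element: N⁺ still has 4 valence electrons; O⁺ still has 5 valence electrons; Ca⁺ still has 1 valence electron; Si⁺ still has 3 valence electrons; K⁺ is the bare [Ar] core.
Usually core removal costs more than valence removal, but here the competition is close: a tightly held n=2 valence electron can cost more to remove than an n=3 core electron, so the actual values have to decide it.
Valence configurations: N⁺ [He]2s²2p², O⁺ [He]2s²2p³, Ca⁺ [Ar]4s¹, Si⁺ [Ne]3s²3p¹.
Tabulated IE_2 (kJ/mol): N 2856, O 3388, Ca 1145, Si 1577, K 3052.
So the second ionization energies run Ca < Si < N < K < O.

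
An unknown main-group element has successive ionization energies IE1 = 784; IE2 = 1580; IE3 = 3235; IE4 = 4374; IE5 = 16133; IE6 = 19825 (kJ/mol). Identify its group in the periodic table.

Look for the largest jump between consecutive ionization energies: IE5/IE4 ≈ 3.7, far larger than any earlier ratio.
That jump marks the point where a core electron is being removed. So the atom has 4 valence electrons.
A main-group element with 4 valence electrons is in group 14.

Group 14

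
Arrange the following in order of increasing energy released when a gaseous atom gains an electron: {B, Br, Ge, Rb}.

B is in period 2, group 13; Ge is in period 4, group 14; Br is in period 4, group 17; Rb is in period 5, group 1.
Atoms with high Z_eff and room in the valence shell (especially the halogens) have the most exothermic electron affinities.
Here both period and group differ, so the two effects have to be weighed against each other.
Rb > B: this pair runs against the simple trend — see the exception note.
Ge > Rb: both effects reinforce here, so Ge is clearly the higher of the two.
Br > Ge: both are in period 4; the period trend gives Br the larger value.
Note the exception: Rb has a higher electron affinity than B, contrary to the simple trend — B's ns²np¹ configuration gives only a small electron affinity — the sparsely filled np subshell binds an added electron weakly.
Tabulated electron affinity (kJ/mol): B 27, Ge 119, Br 325, Rb 47.
So from lowest to highest: B < Rb < Ge < Br.

B, Rb, Ge, Br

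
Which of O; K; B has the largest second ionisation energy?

IE_2 is the cost of taking one more electron from the +1 cation: O⁺ still has 5 valence electrons; K⁺ is the bare [Ar] core; B⁺ still has 2 valence electrons.
Usually core removal costs more than valence removal, but here the competition is close: a tightly held n=2 valence electron can cost more to remove than an n=3 core electron, so the actual values have to decide it.
Valence configurations: O⁺ [He]2s²2p³, B⁺ [He]2s².
Approximate IE_2 values (kJ/mol): O 3388, K 3052, B 2427.
So the second ionization energies run B < K < O.

O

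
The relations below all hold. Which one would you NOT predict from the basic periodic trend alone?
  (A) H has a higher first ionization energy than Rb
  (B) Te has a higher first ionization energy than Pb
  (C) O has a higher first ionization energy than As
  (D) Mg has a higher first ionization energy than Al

The general trend: first ionization energy increases across a period and decreases down a group.
(A) H (period 1, group 1) vs Rb (period 5, group 1): the stated order agrees with the simple trend.
(B) Te (period 5, group 16) vs Pb (period 6, group 14): the stated order agrees with the simple trend.
(C) O (period 2, group 16) vs As (period 4, group 15): the stated order agrees with the simple trend.
(D) Mg (period 3, group 2) vs Al (period 3, group 13): the stated order contradicts the simple trend.
The exception is (D): Al's single 3p electron is easier to remove than one from Mg's filled 3s².

(D)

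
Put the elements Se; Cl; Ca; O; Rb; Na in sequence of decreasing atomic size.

Atomic radius shrinks across a period as nuclear charge pulls the same shell inward, and grows down a group as new shells are added.
Here both period and group differ, so the two effects have to be weighed against each other.
Cl > O: period and group pull opposite ways; the down-group shift dominates (99 vs 63 pm).
Se > Cl: both effects reinforce here, so Se is clearly the larger of the two.
Na > Se: period and group pull opposite ways; the across-period shift dominates (155 vs 116 pm).
Ca > Na: the two effects oppose for this pair; the down-group effect wins (171 vs 155 pm).
Rb > Ca: both effects reinforce here, so Rb is clearly the larger of the two.
Approximate values (pm): O 63, Na 155, Cl 99, Ca 171, Se 116, Rb 210.
So from largest to smallest: Rb > Ca > Na > Se > Cl > O.

Rb > Ca > Na > Se > Cl > O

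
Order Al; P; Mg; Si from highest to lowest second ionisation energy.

The second ionization energy removes an electron from the +1 ion. For each element: Al⁺ still has 2 valence electrons; P⁺ still has 4 valence electrons; Mg⁺ still has 1 valence electron; Si⁺ still has 3 valence electrons.
All are still removing valence electrons, so compare the +1 ions as you would atoms: IE_2 generally rises across a period (higher Z_eff) and falls down a group (larger shell), subject to the usual subshell exceptions.
Valence configurations: Al⁺ [Ne]3s², P⁺ [Ne]3s²3p², Mg⁺ [Ne]3s¹, Si⁺ [Ne]3s²3p¹.
Si⁺ loses a lone 3p electron whereas Al⁺ must break into a filled 3s² pair, so IE_2(Al) > IE_2(Si) even though Si has the higher nuclear charge.
The numbers (kJ/mol): Al 1817, P 1907, Mg 1451, Si 1577.
So the second ionization energies run Mg < Si < Al < P.

P > Al > Si > Mg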